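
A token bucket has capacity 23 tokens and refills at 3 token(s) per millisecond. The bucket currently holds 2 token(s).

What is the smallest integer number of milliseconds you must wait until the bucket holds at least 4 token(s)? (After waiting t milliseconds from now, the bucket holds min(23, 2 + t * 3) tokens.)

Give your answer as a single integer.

Answer: 1

Derivation:
Need 2 + t * 3 >= 4, so t >= 2/3.
Smallest integer t = ceil(2/3) = 1.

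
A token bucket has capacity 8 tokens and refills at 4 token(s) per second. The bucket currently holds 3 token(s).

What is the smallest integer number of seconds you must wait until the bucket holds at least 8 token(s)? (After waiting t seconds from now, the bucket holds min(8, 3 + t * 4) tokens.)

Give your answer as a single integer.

Need 3 + t * 4 >= 8, so t >= 5/4.
Smallest integer t = ceil(5/4) = 2.

Answer: 2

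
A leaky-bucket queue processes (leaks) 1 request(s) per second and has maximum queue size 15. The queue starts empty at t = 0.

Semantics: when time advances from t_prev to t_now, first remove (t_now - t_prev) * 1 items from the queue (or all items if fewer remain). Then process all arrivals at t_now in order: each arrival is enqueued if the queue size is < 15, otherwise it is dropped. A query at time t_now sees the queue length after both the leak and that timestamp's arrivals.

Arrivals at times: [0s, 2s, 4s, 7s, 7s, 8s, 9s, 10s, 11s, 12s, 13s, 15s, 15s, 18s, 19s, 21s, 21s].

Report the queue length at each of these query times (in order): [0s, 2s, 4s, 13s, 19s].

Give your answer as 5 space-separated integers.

Queue lengths at query times:
  query t=0s: backlog = 1
  query t=2s: backlog = 1
  query t=4s: backlog = 1
  query t=13s: backlog = 2
  query t=19s: backlog = 1

Answer: 1 1 1 2 1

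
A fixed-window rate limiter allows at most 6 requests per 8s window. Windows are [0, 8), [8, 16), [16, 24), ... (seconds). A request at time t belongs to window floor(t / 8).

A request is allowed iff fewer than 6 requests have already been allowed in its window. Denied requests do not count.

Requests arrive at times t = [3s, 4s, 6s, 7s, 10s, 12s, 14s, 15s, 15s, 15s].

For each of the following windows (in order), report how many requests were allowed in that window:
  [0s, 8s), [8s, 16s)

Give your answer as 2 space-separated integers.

Answer: 4 6

Derivation:
Processing requests:
  req#1 t=3s (window 0): ALLOW
  req#2 t=4s (window 0): ALLOW
  req#3 t=6s (window 0): ALLOW
  req#4 t=7s (window 0): ALLOW
  req#5 t=10s (window 1): ALLOW
  req#6 t=12s (window 1): ALLOW
  req#7 t=14s (window 1): ALLOW
  req#8 t=15s (window 1): ALLOW
  req#9 t=15s (window 1): ALLOW
  req#10 t=15s (window 1): ALLOW

Allowed counts by window: 4 6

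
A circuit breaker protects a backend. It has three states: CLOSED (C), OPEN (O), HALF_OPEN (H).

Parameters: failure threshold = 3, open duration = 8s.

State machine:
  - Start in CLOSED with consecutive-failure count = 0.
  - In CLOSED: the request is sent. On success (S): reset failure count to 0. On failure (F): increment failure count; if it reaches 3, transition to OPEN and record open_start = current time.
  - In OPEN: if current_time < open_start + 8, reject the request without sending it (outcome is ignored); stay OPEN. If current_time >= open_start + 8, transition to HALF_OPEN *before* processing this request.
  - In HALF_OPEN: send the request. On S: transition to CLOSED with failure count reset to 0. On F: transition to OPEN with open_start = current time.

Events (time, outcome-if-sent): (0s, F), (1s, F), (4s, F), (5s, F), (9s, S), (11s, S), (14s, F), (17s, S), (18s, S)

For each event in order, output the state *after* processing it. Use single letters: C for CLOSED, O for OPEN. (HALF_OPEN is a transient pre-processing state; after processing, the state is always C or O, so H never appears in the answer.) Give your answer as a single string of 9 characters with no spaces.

State after each event:
  event#1 t=0s outcome=F: state=CLOSED
  event#2 t=1s outcome=F: state=CLOSED
  event#3 t=4s outcome=F: state=OPEN
  event#4 t=5s outcome=F: state=OPEN
  event#5 t=9s outcome=S: state=OPEN
  event#6 t=11s outcome=S: state=OPEN
  event#7 t=14s outcome=F: state=OPEN
  event#8 t=17s outcome=S: state=OPEN
  event#9 t=18s outcome=S: state=OPEN

Answer: CCOOOOOOO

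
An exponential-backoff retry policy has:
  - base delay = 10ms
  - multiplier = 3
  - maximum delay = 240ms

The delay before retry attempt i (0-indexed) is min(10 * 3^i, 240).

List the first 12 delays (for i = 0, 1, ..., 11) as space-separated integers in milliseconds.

Answer: 10 30 90 240 240 240 240 240 240 240 240 240

Derivation:
Computing each delay:
  i=0: min(10*3^0, 240) = 10
  i=1: min(10*3^1, 240) = 30
  i=2: min(10*3^2, 240) = 90
  i=3: min(10*3^3, 240) = 240
  i=4: min(10*3^4, 240) = 240
  i=5: min(10*3^5, 240) = 240
  i=6: min(10*3^6, 240) = 240
  i=7: min(10*3^7, 240) = 240
  i=8: min(10*3^8, 240) = 240
  i=9: min(10*3^9, 240) = 240
  i=10: min(10*3^10, 240) = 240
  i=11: min(10*3^11, 240) = 240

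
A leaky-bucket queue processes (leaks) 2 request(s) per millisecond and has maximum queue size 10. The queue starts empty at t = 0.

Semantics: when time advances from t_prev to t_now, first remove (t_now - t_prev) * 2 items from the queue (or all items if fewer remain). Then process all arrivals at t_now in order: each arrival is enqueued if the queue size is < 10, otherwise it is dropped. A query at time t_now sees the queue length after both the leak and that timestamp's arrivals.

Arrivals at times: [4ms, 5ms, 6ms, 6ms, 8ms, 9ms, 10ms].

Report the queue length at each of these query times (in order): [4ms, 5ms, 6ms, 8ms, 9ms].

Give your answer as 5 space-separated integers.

Queue lengths at query times:
  query t=4ms: backlog = 1
  query t=5ms: backlog = 1
  query t=6ms: backlog = 2
  query t=8ms: backlog = 1
  query t=9ms: backlog = 1

Answer: 1 1 2 1 1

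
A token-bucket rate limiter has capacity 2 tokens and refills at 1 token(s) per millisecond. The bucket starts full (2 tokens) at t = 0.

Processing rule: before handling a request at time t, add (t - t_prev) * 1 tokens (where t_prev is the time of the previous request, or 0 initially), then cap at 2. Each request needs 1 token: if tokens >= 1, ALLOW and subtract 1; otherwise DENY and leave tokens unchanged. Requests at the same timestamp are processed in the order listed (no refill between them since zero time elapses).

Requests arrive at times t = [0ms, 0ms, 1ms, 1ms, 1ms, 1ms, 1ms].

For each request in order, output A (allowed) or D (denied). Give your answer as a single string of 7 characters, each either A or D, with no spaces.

Simulating step by step:
  req#1 t=0ms: ALLOW
  req#2 t=0ms: ALLOW
  req#3 t=1ms: ALLOW
  req#4 t=1ms: DENY
  req#5 t=1ms: DENY
  req#6 t=1ms: DENY
  req#7 t=1ms: DENY

Answer: AAADDDD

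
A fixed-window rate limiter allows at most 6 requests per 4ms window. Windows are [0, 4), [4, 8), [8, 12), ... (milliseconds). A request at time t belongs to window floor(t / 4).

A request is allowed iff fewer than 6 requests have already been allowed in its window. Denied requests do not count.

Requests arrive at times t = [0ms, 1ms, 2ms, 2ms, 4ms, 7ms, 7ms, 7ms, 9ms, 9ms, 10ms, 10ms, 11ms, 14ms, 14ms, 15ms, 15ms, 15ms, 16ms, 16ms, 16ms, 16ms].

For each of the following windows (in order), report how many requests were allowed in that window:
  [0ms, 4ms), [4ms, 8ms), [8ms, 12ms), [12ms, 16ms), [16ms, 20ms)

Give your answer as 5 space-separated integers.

Answer: 4 4 5 5 4

Derivation:
Processing requests:
  req#1 t=0ms (window 0): ALLOW
  req#2 t=1ms (window 0): ALLOW
  req#3 t=2ms (window 0): ALLOW
  req#4 t=2ms (window 0): ALLOW
  req#5 t=4ms (window 1): ALLOW
  req#6 t=7ms (window 1): ALLOW
  req#7 t=7ms (window 1): ALLOW
  req#8 t=7ms (window 1): ALLOW
  req#9 t=9ms (window 2): ALLOW
  req#10 t=9ms (window 2): ALLOW
  req#11 t=10ms (window 2): ALLOW
  req#12 t=10ms (window 2): ALLOW
  req#13 t=11ms (window 2): ALLOW
  req#14 t=14ms (window 3): ALLOW
  req#15 t=14ms (window 3): ALLOW
  req#16 t=15ms (window 3): ALLOW
  req#17 t=15ms (window 3): ALLOW
  req#18 t=15ms (window 3): ALLOW
  req#19 t=16ms (window 4): ALLOW
  req#20 t=16ms (window 4): ALLOW
  req#21 t=16ms (window 4): ALLOW
  req#22 t=16ms (window 4): ALLOW

Allowed counts by window: 4 4 5 5 4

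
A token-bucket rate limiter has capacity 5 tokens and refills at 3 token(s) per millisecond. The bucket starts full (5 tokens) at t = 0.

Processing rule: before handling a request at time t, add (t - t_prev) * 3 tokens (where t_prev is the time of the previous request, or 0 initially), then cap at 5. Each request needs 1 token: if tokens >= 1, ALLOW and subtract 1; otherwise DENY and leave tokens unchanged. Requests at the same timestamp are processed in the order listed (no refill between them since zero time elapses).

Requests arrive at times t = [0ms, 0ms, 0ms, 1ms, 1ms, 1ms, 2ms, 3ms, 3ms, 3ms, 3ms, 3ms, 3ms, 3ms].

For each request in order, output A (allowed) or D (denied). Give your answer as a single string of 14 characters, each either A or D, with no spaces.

Simulating step by step:
  req#1 t=0ms: ALLOW
  req#2 t=0ms: ALLOW
  req#3 t=0ms: ALLOW
  req#4 t=1ms: ALLOW
  req#5 t=1ms: ALLOW
  req#6 t=1ms: ALLOW
  req#7 t=2ms: ALLOW
  req#8 t=3ms: ALLOW
  req#9 t=3ms: ALLOW
  req#10 t=3ms: ALLOW
  req#11 t=3ms: ALLOW
  req#12 t=3ms: ALLOW
  req#13 t=3ms: DENY
  req#14 t=3ms: DENY

Answer: AAAAAAAAAAAADD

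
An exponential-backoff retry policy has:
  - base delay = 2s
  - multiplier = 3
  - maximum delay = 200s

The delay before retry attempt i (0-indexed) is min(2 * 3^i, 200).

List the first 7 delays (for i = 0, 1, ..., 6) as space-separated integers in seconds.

Computing each delay:
  i=0: min(2*3^0, 200) = 2
  i=1: min(2*3^1, 200) = 6
  i=2: min(2*3^2, 200) = 18
  i=3: min(2*3^3, 200) = 54
  i=4: min(2*3^4, 200) = 162
  i=5: min(2*3^5, 200) = 200
  i=6: min(2*3^6, 200) = 200

Answer: 2 6 18 54 162 200 200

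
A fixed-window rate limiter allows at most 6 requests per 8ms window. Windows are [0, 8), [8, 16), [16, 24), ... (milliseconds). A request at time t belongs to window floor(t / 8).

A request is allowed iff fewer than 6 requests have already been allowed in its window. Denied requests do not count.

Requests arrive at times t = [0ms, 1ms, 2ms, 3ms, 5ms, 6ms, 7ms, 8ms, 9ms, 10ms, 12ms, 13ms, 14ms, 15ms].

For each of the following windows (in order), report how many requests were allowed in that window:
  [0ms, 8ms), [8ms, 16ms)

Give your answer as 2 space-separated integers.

Processing requests:
  req#1 t=0ms (window 0): ALLOW
  req#2 t=1ms (window 0): ALLOW
  req#3 t=2ms (window 0): ALLOW
  req#4 t=3ms (window 0): ALLOW
  req#5 t=5ms (window 0): ALLOW
  req#6 t=6ms (window 0): ALLOW
  req#7 t=7ms (window 0): DENY
  req#8 t=8ms (window 1): ALLOW
  req#9 t=9ms (window 1): ALLOW
  req#10 t=10ms (window 1): ALLOW
  req#11 t=12ms (window 1): ALLOW
  req#12 t=13ms (window 1): ALLOW
  req#13 t=14ms (window 1): ALLOW
  req#14 t=15ms (window 1): DENY

Allowed counts by window: 6 6

Answer: 6 6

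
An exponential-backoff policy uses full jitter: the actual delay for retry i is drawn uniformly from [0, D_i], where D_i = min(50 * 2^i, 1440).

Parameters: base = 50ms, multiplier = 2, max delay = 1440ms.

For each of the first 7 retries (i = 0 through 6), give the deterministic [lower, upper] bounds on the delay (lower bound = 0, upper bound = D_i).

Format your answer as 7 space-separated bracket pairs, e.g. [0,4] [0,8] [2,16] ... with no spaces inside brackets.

Answer: [0,50] [0,100] [0,200] [0,400] [0,800] [0,1440] [0,1440]

Derivation:
Computing bounds per retry:
  i=0: D_i=min(50*2^0,1440)=50, bounds=[0,50]
  i=1: D_i=min(50*2^1,1440)=100, bounds=[0,100]
  i=2: D_i=min(50*2^2,1440)=200, bounds=[0,200]
  i=3: D_i=min(50*2^3,1440)=400, bounds=[0,400]
  i=4: D_i=min(50*2^4,1440)=800, bounds=[0,800]
  i=5: D_i=min(50*2^5,1440)=1440, bounds=[0,1440]
  i=6: D_i=min(50*2^6,1440)=1440, bounds=[0,1440]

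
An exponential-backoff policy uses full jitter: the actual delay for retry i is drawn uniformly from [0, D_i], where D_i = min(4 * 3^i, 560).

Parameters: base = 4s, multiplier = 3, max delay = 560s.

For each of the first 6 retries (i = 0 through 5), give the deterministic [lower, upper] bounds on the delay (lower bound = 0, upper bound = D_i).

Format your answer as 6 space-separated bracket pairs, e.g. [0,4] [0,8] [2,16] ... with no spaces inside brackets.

Answer: [0,4] [0,12] [0,36] [0,108] [0,324] [0,560]

Derivation:
Computing bounds per retry:
  i=0: D_i=min(4*3^0,560)=4, bounds=[0,4]
  i=1: D_i=min(4*3^1,560)=12, bounds=[0,12]
  i=2: D_i=min(4*3^2,560)=36, bounds=[0,36]
  i=3: D_i=min(4*3^3,560)=108, bounds=[0,108]
  i=4: D_i=min(4*3^4,560)=324, bounds=[0,324]
  i=5: D_i=min(4*3^5,560)=560, bounds=[0,560]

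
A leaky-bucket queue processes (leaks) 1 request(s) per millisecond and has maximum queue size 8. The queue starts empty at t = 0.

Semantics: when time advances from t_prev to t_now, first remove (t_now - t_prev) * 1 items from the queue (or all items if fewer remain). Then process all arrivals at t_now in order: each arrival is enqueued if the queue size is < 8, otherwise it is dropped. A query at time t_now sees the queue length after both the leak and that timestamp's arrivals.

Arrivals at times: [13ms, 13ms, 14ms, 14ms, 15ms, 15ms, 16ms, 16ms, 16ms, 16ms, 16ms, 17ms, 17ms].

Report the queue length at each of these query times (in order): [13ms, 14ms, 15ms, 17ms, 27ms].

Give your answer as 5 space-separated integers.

Answer: 2 3 4 8 0

Derivation:
Queue lengths at query times:
  query t=13ms: backlog = 2
  query t=14ms: backlog = 3
  query t=15ms: backlog = 4
  query t=17ms: backlog = 8
  query t=27ms: backlog = 0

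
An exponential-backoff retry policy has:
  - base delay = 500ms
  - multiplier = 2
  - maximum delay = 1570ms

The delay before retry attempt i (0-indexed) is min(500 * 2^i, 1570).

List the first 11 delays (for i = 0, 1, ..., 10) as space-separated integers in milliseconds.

Computing each delay:
  i=0: min(500*2^0, 1570) = 500
  i=1: min(500*2^1, 1570) = 1000
  i=2: min(500*2^2, 1570) = 1570
  i=3: min(500*2^3, 1570) = 1570
  i=4: min(500*2^4, 1570) = 1570
  i=5: min(500*2^5, 1570) = 1570
  i=6: min(500*2^6, 1570) = 1570
  i=7: min(500*2^7, 1570) = 1570
  i=8: min(500*2^8, 1570) = 1570
  i=9: min(500*2^9, 1570) = 1570
  i=10: min(500*2^10, 1570) = 1570

Answer: 500 1000 1570 1570 1570 1570 1570 1570 1570 1570 1570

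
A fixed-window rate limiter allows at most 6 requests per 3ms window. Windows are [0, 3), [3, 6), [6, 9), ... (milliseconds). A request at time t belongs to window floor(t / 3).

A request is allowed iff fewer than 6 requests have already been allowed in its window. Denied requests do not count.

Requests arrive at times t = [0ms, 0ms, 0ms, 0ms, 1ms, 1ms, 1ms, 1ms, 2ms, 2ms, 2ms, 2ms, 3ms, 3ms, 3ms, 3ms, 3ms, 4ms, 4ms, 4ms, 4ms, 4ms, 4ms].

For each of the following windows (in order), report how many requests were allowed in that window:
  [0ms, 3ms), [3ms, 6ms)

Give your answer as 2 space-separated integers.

Answer: 6 6

Derivation:
Processing requests:
  req#1 t=0ms (window 0): ALLOW
  req#2 t=0ms (window 0): ALLOW
  req#3 t=0ms (window 0): ALLOW
  req#4 t=0ms (window 0): ALLOW
  req#5 t=1ms (window 0): ALLOW
  req#6 t=1ms (window 0): ALLOW
  req#7 t=1ms (window 0): DENY
  req#8 t=1ms (window 0): DENY
  req#9 t=2ms (window 0): DENY
  req#10 t=2ms (window 0): DENY
  req#11 t=2ms (window 0): DENY
  req#12 t=2ms (window 0): DENY
  req#13 t=3ms (window 1): ALLOW
  req#14 t=3ms (window 1): ALLOW
  req#15 t=3ms (window 1): ALLOW
  req#16 t=3ms (window 1): ALLOW
  req#17 t=3ms (window 1): ALLOW
  req#18 t=4ms (window 1): ALLOW
  req#19 t=4ms (window 1): DENY
  req#20 t=4ms (window 1): DENY
  req#21 t=4ms (window 1): DENY
  req#22 t=4ms (window 1): DENY
  req#23 t=4ms (window 1): DENY

Allowed counts by window: 6 6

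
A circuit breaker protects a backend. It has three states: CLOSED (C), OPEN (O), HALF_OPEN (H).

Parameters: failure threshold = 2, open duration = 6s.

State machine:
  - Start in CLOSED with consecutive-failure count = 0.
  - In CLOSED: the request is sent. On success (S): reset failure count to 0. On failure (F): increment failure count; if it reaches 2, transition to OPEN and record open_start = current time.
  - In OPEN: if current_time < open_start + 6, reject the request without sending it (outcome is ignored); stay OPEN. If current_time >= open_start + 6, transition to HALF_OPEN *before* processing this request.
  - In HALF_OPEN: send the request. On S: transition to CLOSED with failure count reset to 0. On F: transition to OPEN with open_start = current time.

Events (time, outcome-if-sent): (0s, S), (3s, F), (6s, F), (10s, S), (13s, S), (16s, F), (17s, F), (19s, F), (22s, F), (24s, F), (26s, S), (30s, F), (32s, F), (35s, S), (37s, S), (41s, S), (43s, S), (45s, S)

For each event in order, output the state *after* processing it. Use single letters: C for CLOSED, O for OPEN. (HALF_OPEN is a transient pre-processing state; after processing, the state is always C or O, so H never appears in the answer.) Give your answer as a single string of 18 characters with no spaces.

State after each event:
  event#1 t=0s outcome=S: state=CLOSED
  event#2 t=3s outcome=F: state=CLOSED
  event#3 t=6s outcome=F: state=OPEN
  event#4 t=10s outcome=S: state=OPEN
  event#5 t=13s outcome=S: state=CLOSED
  event#6 t=16s outcome=F: state=CLOSED
  event#7 t=17s outcome=F: state=OPEN
  event#8 t=19s outcome=F: state=OPEN
  event#9 t=22s outcome=F: state=OPEN
  event#10 t=24s outcome=F: state=OPEN
  event#11 t=26s outcome=S: state=OPEN
  event#12 t=30s outcome=F: state=OPEN
  event#13 t=32s outcome=F: state=OPEN
  event#14 t=35s outcome=S: state=OPEN
  event#15 t=37s outcome=S: state=CLOSED
  event#16 t=41s outcome=S: state=CLOSED
  event#17 t=43s outcome=S: state=CLOSED
  event#18 t=45s outcome=S: state=CLOSED

Answer: CCOOCCOOOOOOOOCCCC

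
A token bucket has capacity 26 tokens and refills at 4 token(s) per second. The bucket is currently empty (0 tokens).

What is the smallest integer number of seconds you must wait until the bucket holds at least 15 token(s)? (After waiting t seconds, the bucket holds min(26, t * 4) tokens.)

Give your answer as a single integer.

Need t * 4 >= 15, so t >= 15/4.
Smallest integer t = ceil(15/4) = 4.

Answer: 4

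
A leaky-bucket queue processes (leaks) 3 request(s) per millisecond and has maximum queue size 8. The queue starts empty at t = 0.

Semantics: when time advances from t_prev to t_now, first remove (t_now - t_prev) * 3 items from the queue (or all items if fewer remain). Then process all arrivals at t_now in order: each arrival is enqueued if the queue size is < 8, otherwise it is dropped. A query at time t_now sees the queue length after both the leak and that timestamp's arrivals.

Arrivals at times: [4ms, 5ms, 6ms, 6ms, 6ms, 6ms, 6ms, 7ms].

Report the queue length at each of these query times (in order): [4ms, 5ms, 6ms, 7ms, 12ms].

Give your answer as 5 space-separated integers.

Queue lengths at query times:
  query t=4ms: backlog = 1
  query t=5ms: backlog = 1
  query t=6ms: backlog = 5
  query t=7ms: backlog = 3
  query t=12ms: backlog = 0

Answer: 1 1 5 3 0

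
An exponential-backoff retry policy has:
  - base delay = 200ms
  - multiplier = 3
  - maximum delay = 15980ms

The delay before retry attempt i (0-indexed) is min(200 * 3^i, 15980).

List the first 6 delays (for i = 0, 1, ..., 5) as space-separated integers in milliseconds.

Computing each delay:
  i=0: min(200*3^0, 15980) = 200
  i=1: min(200*3^1, 15980) = 600
  i=2: min(200*3^2, 15980) = 1800
  i=3: min(200*3^3, 15980) = 5400
  i=4: min(200*3^4, 15980) = 15980
  i=5: min(200*3^5, 15980) = 15980

Answer: 200 600 1800 5400 15980 15980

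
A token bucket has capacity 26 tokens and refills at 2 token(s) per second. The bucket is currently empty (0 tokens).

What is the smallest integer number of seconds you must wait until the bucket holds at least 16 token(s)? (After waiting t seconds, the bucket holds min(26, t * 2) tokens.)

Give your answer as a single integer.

Answer: 8

Derivation:
Need t * 2 >= 16, so t >= 16/2.
Smallest integer t = ceil(16/2) = 8.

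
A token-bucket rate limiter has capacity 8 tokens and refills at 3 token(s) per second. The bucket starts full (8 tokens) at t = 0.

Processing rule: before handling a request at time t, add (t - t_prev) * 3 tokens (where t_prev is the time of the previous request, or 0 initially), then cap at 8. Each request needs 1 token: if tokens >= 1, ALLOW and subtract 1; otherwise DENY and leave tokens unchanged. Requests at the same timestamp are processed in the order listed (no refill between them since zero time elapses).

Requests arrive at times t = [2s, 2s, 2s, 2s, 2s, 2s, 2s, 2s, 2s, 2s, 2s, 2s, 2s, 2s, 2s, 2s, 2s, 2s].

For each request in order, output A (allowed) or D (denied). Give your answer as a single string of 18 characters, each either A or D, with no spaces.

Simulating step by step:
  req#1 t=2s: ALLOW
  req#2 t=2s: ALLOW
  req#3 t=2s: ALLOW
  req#4 t=2s: ALLOW
  req#5 t=2s: ALLOW
  req#6 t=2s: ALLOW
  req#7 t=2s: ALLOW
  req#8 t=2s: ALLOW
  req#9 t=2s: DENY
  req#10 t=2s: DENY
  req#11 t=2s: DENY
  req#12 t=2s: DENY
  req#13 t=2s: DENY
  req#14 t=2s: DENY
  req#15 t=2s: DENY
  req#16 t=2s: DENY
  req#17 t=2s: DENY
  req#18 t=2s: DENY

Answer: AAAAAAAADDDDDDDDDD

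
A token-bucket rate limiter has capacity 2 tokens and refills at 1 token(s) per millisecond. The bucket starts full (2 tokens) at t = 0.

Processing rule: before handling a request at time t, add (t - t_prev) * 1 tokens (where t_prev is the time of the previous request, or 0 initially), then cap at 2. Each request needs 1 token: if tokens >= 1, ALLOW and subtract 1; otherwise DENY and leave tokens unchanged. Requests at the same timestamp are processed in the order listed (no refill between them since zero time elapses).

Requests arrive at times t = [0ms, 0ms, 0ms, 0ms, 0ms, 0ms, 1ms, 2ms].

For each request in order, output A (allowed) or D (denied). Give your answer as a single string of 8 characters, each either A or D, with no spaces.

Answer: AADDDDAA

Derivation:
Simulating step by step:
  req#1 t=0ms: ALLOW
  req#2 t=0ms: ALLOW
  req#3 t=0ms: DENY
  req#4 t=0ms: DENY
  req#5 t=0ms: DENY
  req#6 t=0ms: DENY
  req#7 t=1ms: ALLOW
  req#8 t=2ms: ALLOW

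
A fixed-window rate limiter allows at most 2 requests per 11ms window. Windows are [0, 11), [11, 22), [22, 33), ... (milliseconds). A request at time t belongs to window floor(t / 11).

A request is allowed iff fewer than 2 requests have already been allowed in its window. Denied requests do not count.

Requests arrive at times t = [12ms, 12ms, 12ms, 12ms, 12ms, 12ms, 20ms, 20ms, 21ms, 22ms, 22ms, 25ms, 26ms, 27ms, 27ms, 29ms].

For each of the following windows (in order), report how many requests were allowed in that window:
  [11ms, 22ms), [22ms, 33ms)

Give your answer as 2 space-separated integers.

Answer: 2 2

Derivation:
Processing requests:
  req#1 t=12ms (window 1): ALLOW
  req#2 t=12ms (window 1): ALLOW
  req#3 t=12ms (window 1): DENY
  req#4 t=12ms (window 1): DENY
  req#5 t=12ms (window 1): DENY
  req#6 t=12ms (window 1): DENY
  req#7 t=20ms (window 1): DENY
  req#8 t=20ms (window 1): DENY
  req#9 t=21ms (window 1): DENY
  req#10 t=22ms (window 2): ALLOW
  req#11 t=22ms (window 2): ALLOW
  req#12 t=25ms (window 2): DENY
  req#13 t=26ms (window 2): DENY
  req#14 t=27ms (window 2): DENY
  req#15 t=27ms (window 2): DENY
  req#16 t=29ms (window 2): DENY

Allowed counts by window: 2 2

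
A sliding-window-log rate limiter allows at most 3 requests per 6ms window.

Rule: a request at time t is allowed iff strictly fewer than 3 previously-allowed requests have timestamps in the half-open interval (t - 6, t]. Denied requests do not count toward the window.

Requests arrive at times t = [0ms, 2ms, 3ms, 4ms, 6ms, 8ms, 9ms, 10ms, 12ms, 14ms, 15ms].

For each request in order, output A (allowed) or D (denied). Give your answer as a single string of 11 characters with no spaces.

Tracking allowed requests in the window:
  req#1 t=0ms: ALLOW
  req#2 t=2ms: ALLOW
  req#3 t=3ms: ALLOW
  req#4 t=4ms: DENY
  req#5 t=6ms: ALLOW
  req#6 t=8ms: ALLOW
  req#7 t=9ms: ALLOW
  req#8 t=10ms: DENY
  req#9 t=12ms: ALLOW
  req#10 t=14ms: ALLOW
  req#11 t=15ms: ALLOW

Answer: AAADAAADAAA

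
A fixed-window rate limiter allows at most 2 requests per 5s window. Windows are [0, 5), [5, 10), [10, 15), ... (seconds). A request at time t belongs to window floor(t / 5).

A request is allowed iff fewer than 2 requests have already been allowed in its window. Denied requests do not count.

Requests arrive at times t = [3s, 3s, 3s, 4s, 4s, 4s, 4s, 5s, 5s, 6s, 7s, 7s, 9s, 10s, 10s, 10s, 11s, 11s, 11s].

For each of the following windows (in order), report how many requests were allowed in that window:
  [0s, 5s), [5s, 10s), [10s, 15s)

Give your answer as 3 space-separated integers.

Processing requests:
  req#1 t=3s (window 0): ALLOW
  req#2 t=3s (window 0): ALLOW
  req#3 t=3s (window 0): DENY
  req#4 t=4s (window 0): DENY
  req#5 t=4s (window 0): DENY
  req#6 t=4s (window 0): DENY
  req#7 t=4s (window 0): DENY
  req#8 t=5s (window 1): ALLOW
  req#9 t=5s (window 1): ALLOW
  req#10 t=6s (window 1): DENY
  req#11 t=7s (window 1): DENY
  req#12 t=7s (window 1): DENY
  req#13 t=9s (window 1): DENY
  req#14 t=10s (window 2): ALLOW
  req#15 t=10s (window 2): ALLOW
  req#16 t=10s (window 2): DENY
  req#17 t=11s (window 2): DENY
  req#18 t=11s (window 2): DENY
  req#19 t=11s (window 2): DENY

Allowed counts by window: 2 2 2

Answer: 2 2 2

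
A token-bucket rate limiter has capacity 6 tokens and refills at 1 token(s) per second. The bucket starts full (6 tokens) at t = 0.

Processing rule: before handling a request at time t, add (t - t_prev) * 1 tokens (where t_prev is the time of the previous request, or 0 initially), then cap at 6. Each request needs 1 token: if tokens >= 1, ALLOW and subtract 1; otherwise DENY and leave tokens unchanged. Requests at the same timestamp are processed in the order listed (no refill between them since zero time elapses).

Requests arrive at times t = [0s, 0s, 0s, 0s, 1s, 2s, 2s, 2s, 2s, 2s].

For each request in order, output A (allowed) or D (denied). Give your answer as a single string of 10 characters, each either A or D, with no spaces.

Answer: AAAAAAAADD

Derivation:
Simulating step by step:
  req#1 t=0s: ALLOW
  req#2 t=0s: ALLOW
  req#3 t=0s: ALLOW
  req#4 t=0s: ALLOW
  req#5 t=1s: ALLOW
  req#6 t=2s: ALLOW
  req#7 t=2s: ALLOW
  req#8 t=2s: ALLOW
  req#9 t=2s: DENY
  req#10 t=2s: DENY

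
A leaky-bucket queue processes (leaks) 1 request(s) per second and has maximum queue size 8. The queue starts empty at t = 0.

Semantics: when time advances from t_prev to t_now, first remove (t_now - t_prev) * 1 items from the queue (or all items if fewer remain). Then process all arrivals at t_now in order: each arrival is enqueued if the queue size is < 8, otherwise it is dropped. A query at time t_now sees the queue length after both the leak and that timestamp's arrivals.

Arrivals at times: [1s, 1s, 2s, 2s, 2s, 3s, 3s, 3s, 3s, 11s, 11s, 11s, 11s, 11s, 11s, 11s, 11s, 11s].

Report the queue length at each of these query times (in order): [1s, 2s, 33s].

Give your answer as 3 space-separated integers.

Answer: 2 4 0

Derivation:
Queue lengths at query times:
  query t=1s: backlog = 2
  query t=2s: backlog = 4
  query t=33s: backlog = 0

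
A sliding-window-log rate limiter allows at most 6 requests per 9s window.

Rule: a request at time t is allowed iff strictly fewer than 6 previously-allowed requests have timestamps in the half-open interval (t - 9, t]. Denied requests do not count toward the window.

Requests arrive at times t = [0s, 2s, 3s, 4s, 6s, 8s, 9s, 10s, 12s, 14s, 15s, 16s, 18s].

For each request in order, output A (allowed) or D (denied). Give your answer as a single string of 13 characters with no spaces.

Tracking allowed requests in the window:
  req#1 t=0s: ALLOW
  req#2 t=2s: ALLOW
  req#3 t=3s: ALLOW
  req#4 t=4s: ALLOW
  req#5 t=6s: ALLOW
  req#6 t=8s: ALLOW
  req#7 t=9s: ALLOW
  req#8 t=10s: DENY
  req#9 t=12s: ALLOW
  req#10 t=14s: ALLOW
  req#11 t=15s: ALLOW
  req#12 t=16s: ALLOW
  req#13 t=18s: ALLOW

Answer: AAAAAAADAAAAA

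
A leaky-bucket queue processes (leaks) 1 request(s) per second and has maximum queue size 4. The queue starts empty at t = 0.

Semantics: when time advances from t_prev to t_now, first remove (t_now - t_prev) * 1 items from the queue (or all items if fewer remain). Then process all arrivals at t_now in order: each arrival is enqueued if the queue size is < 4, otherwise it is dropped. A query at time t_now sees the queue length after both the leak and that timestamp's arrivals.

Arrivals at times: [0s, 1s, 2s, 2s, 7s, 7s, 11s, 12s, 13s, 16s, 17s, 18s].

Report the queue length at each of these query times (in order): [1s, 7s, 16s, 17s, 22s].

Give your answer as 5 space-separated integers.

Answer: 1 2 1 1 0

Derivation:
Queue lengths at query times:
  query t=1s: backlog = 1
  query t=7s: backlog = 2
  query t=16s: backlog = 1
  query t=17s: backlog = 1
  query t=22s: backlog = 0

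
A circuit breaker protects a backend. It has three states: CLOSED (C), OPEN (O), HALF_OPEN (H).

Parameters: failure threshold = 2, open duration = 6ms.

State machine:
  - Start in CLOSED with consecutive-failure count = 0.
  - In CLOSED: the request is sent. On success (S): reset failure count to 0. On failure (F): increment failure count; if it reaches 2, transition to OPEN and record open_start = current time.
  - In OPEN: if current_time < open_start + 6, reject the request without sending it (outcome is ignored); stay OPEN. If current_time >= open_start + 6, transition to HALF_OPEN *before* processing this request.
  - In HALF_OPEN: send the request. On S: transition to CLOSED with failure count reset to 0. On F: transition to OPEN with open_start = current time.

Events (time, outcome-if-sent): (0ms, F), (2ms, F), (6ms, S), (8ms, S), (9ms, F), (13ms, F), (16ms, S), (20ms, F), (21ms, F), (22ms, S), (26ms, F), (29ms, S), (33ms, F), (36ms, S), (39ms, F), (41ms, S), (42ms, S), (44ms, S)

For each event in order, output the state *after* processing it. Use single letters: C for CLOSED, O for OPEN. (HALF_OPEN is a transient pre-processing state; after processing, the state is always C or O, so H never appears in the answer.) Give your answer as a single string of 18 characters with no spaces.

State after each event:
  event#1 t=0ms outcome=F: state=CLOSED
  event#2 t=2ms outcome=F: state=OPEN
  event#3 t=6ms outcome=S: state=OPEN
  event#4 t=8ms outcome=S: state=CLOSED
  event#5 t=9ms outcome=F: state=CLOSED
  event#6 t=13ms outcome=F: state=OPEN
  event#7 t=16ms outcome=S: state=OPEN
  event#8 t=20ms outcome=F: state=OPEN
  event#9 t=21ms outcome=F: state=OPEN
  event#10 t=22ms outcome=S: state=OPEN
  event#11 t=26ms outcome=F: state=OPEN
  event#12 t=29ms outcome=S: state=OPEN
  event#13 t=33ms outcome=F: state=OPEN
  event#14 t=36ms outcome=S: state=OPEN
  event#15 t=39ms outcome=F: state=OPEN
  event#16 t=41ms outcome=S: state=OPEN
  event#17 t=42ms outcome=S: state=OPEN
  event#18 t=44ms outcome=S: state=OPEN

Answer: COOCCOOOOOOOOOOOOO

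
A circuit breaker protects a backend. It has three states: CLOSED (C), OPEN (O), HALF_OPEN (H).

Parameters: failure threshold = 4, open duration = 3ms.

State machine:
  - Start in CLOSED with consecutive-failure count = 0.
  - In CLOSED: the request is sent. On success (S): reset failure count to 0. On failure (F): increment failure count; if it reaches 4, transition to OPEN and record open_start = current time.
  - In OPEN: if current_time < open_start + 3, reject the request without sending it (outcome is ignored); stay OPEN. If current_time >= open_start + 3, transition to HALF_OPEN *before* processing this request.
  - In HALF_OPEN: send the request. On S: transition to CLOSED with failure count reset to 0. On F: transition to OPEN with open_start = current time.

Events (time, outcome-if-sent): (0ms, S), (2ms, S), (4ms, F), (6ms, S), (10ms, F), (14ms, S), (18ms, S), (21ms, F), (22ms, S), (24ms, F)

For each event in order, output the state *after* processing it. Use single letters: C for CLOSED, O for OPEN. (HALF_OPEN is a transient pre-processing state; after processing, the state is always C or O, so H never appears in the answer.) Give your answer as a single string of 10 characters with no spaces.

State after each event:
  event#1 t=0ms outcome=S: state=CLOSED
  event#2 t=2ms outcome=S: state=CLOSED
  event#3 t=4ms outcome=F: state=CLOSED
  event#4 t=6ms outcome=S: state=CLOSED
  event#5 t=10ms outcome=F: state=CLOSED
  event#6 t=14ms outcome=S: state=CLOSED
  event#7 t=18ms outcome=S: state=CLOSED
  event#8 t=21ms outcome=F: state=CLOSED
  event#9 t=22ms outcome=S: state=CLOSED
  event#10 t=24ms outcome=F: state=CLOSED

Answer: CCCCCCCCCC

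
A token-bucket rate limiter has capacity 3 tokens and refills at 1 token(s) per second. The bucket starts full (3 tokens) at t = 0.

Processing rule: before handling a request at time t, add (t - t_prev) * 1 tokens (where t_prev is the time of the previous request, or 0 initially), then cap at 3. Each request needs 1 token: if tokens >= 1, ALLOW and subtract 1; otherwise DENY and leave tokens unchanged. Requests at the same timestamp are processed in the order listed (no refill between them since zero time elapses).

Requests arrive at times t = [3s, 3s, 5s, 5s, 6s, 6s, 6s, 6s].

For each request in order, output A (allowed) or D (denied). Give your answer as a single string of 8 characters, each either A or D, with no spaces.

Answer: AAAAAADD

Derivation:
Simulating step by step:
  req#1 t=3s: ALLOW
  req#2 t=3s: ALLOW
  req#3 t=5s: ALLOW
  req#4 t=5s: ALLOW
  req#5 t=6s: ALLOW
  req#6 t=6s: ALLOW
  req#7 t=6s: DENY
  req#8 t=6s: DENY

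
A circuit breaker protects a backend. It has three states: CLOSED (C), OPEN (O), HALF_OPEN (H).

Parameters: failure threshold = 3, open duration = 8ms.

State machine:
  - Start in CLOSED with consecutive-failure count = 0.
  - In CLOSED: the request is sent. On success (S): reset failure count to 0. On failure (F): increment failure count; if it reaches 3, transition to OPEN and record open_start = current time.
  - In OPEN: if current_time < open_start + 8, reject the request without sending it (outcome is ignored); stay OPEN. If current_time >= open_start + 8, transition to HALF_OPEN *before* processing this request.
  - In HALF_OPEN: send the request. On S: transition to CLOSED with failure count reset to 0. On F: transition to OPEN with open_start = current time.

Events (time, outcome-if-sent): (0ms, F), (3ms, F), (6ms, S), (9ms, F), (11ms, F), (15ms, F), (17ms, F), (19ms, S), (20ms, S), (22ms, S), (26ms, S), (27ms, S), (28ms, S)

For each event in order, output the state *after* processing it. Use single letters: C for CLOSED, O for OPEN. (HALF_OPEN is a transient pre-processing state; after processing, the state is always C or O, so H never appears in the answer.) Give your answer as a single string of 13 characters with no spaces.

Answer: CCCCCOOOOOCCC

Derivation:
State after each event:
  event#1 t=0ms outcome=F: state=CLOSED
  event#2 t=3ms outcome=F: state=CLOSED
  event#3 t=6ms outcome=S: state=CLOSED
  event#4 t=9ms outcome=F: state=CLOSED
  event#5 t=11ms outcome=F: state=CLOSED
  event#6 t=15ms outcome=F: state=OPEN
  event#7 t=17ms outcome=F: state=OPEN
  event#8 t=19ms outcome=S: state=OPEN
  event#9 t=20ms outcome=S: state=OPEN
  event#10 t=22ms outcome=S: state=OPEN
  event#11 t=26ms outcome=S: state=CLOSED
  event#12 t=27ms outcome=S: state=CLOSED
  event#13 t=28ms outcome=S: state=CLOSED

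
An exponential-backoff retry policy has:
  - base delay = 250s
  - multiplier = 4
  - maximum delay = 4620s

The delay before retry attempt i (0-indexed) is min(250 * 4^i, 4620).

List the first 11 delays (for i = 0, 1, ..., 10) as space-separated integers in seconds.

Computing each delay:
  i=0: min(250*4^0, 4620) = 250
  i=1: min(250*4^1, 4620) = 1000
  i=2: min(250*4^2, 4620) = 4000
  i=3: min(250*4^3, 4620) = 4620
  i=4: min(250*4^4, 4620) = 4620
  i=5: min(250*4^5, 4620) = 4620
  i=6: min(250*4^6, 4620) = 4620
  i=7: min(250*4^7, 4620) = 4620
  i=8: min(250*4^8, 4620) = 4620
  i=9: min(250*4^9, 4620) = 4620
  i=10: min(250*4^10, 4620) = 4620

Answer: 250 1000 4000 4620 4620 4620 4620 4620 4620 4620 4620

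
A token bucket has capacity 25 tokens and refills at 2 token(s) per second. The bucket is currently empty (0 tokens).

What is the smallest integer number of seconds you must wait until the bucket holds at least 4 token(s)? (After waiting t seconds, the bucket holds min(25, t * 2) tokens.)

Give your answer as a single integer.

Need t * 2 >= 4, so t >= 4/2.
Smallest integer t = ceil(4/2) = 2.

Answer: 2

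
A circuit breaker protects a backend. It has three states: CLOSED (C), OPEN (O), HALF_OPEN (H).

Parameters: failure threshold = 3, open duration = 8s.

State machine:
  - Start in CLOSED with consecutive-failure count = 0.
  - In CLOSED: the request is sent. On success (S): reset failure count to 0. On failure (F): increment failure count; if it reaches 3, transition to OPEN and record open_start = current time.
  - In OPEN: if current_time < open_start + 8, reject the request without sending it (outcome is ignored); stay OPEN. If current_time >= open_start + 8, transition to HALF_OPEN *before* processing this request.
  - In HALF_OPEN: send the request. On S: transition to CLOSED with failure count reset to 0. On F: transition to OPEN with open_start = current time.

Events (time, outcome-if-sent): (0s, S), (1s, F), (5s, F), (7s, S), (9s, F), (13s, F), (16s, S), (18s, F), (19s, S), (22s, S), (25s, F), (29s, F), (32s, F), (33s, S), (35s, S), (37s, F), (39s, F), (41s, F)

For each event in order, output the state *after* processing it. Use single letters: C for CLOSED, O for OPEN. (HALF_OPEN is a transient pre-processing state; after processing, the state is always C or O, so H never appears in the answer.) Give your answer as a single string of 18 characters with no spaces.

State after each event:
  event#1 t=0s outcome=S: state=CLOSED
  event#2 t=1s outcome=F: state=CLOSED
  event#3 t=5s outcome=F: state=CLOSED
  event#4 t=7s outcome=S: state=CLOSED
  event#5 t=9s outcome=F: state=CLOSED
  event#6 t=13s outcome=F: state=CLOSED
  event#7 t=16s outcome=S: state=CLOSED
  event#8 t=18s outcome=F: state=CLOSED
  event#9 t=19s outcome=S: state=CLOSED
  event#10 t=22s outcome=S: state=CLOSED
  event#11 t=25s outcome=F: state=CLOSED
  event#12 t=29s outcome=F: state=CLOSED
  event#13 t=32s outcome=F: state=OPEN
  event#14 t=33s outcome=S: state=OPEN
  event#15 t=35s outcome=S: state=OPEN
  event#16 t=37s outcome=F: state=OPEN
  event#17 t=39s outcome=F: state=OPEN
  event#18 t=41s outcome=F: state=OPEN

Answer: CCCCCCCCCCCCOOOOOO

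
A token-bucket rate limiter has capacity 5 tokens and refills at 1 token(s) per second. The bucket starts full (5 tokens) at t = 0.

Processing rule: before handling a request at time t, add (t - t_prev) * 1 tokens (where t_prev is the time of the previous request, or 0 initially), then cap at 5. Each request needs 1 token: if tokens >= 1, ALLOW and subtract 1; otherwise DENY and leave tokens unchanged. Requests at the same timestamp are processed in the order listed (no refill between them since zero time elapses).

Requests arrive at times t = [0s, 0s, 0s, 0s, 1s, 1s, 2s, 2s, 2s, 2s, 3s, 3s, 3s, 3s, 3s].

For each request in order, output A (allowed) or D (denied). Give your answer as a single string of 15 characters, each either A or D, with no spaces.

Answer: AAAAAAADDDADDDD

Derivation:
Simulating step by step:
  req#1 t=0s: ALLOW
  req#2 t=0s: ALLOW
  req#3 t=0s: ALLOW
  req#4 t=0s: ALLOW
  req#5 t=1s: ALLOW
  req#6 t=1s: ALLOW
  req#7 t=2s: ALLOW
  req#8 t=2s: DENY
  req#9 t=2s: DENY
  req#10 t=2s: DENY
  req#11 t=3s: ALLOW
  req#12 t=3s: DENY
  req#13 t=3s: DENY
  req#14 t=3s: DENY
  req#15 t=3s: DENY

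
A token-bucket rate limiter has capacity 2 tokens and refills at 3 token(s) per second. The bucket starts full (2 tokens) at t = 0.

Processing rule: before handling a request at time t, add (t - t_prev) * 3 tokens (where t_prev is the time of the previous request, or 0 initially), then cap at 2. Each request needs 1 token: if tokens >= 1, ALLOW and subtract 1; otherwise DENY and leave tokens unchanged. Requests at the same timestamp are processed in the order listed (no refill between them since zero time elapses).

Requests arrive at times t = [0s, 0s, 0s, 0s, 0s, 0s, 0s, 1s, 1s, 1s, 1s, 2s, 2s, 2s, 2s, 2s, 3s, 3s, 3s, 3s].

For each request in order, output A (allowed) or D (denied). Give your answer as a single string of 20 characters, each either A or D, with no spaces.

Answer: AADDDDDAADDAADDDAADD

Derivation:
Simulating step by step:
  req#1 t=0s: ALLOW
  req#2 t=0s: ALLOW
  req#3 t=0s: DENY
  req#4 t=0s: DENY
  req#5 t=0s: DENY
  req#6 t=0s: DENY
  req#7 t=0s: DENY
  req#8 t=1s: ALLOW
  req#9 t=1s: ALLOW
  req#10 t=1s: DENY
  req#11 t=1s: DENY
  req#12 t=2s: ALLOW
  req#13 t=2s: ALLOW
  req#14 t=2s: DENY
  req#15 t=2s: DENY
  req#16 t=2s: DENY
  req#17 t=3s: ALLOW
  req#18 t=3s: ALLOW
  req#19 t=3s: DENY
  req#20 t=3s: DENY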